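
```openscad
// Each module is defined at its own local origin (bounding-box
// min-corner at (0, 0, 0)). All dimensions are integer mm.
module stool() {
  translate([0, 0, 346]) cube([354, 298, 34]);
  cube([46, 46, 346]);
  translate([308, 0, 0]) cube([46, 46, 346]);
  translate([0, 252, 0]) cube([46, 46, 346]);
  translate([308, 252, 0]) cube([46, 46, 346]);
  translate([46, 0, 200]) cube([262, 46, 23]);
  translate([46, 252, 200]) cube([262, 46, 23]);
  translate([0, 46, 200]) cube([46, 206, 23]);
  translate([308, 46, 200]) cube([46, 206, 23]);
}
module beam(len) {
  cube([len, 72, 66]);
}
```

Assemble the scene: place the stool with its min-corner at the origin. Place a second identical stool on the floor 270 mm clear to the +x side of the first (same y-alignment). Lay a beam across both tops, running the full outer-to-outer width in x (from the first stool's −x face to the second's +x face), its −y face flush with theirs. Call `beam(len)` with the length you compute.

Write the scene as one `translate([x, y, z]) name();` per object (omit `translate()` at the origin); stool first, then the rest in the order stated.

stool();
translate([624, 0, 0]) stool();
translate([0, 0, 380]) beam(978);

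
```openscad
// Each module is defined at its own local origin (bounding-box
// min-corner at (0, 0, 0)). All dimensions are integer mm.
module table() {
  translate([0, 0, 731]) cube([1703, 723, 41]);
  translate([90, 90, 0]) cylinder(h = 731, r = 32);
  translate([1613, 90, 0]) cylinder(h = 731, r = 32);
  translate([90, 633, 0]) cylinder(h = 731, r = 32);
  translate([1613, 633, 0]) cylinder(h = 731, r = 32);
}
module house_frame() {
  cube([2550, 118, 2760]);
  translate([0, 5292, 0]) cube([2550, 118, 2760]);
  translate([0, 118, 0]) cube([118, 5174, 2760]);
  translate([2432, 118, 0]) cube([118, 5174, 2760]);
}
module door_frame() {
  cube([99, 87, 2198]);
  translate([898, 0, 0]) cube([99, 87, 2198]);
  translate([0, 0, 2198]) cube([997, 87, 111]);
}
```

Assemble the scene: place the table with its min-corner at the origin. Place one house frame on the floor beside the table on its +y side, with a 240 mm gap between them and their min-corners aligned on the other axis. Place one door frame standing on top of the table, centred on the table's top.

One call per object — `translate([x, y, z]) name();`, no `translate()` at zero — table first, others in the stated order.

table();
translate([0, 963, 0]) house_frame();
translate([353, 318, 772]) door_frame();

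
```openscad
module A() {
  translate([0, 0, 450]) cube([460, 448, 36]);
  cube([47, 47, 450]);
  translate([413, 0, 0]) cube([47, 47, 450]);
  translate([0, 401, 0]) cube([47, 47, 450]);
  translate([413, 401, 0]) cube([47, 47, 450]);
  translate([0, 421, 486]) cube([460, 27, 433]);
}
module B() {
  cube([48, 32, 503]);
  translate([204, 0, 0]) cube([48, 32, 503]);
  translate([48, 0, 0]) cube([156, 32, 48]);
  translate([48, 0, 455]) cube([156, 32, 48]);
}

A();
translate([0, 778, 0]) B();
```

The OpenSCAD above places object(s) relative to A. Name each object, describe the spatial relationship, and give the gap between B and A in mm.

A is a chair. B is a picture frame. The picture frame is on the floor beside the chair on its +y side. The gap between the picture frame and the chair is 330 mm.

The picture frame's nearest face is 330 mm from the chair's +y face.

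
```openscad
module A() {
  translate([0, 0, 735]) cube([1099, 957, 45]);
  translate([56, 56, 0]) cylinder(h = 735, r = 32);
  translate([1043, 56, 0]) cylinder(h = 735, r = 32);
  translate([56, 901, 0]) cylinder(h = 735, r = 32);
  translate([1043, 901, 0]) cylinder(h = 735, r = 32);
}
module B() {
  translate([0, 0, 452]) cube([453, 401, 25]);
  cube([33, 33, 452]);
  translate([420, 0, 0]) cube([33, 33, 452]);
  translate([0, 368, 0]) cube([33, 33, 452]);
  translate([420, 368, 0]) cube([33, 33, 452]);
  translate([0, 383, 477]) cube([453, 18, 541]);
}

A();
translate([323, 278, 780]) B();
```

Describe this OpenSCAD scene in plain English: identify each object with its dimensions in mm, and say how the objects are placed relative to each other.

A is a table: top 1099 mm (x) × 957 mm (y), 45 mm thick, upper face at z = 780 mm, on four round legs of 64 mm diameter, each leg's bounding box inset 24 mm from the nearest pair of top edges, running from z = 0 to the bottom of the top.

B is a chair. The seat is a 453×401×25 mm slab with its top at z = 477 mm, on four 33×33 mm corner legs (flush with the seat edges, standing on z = 0). A flat backrest 18 mm thick, 541 mm tall, spans the full seat width and rises from the seat top along its +y edge, rear face flush with the rear of the seat.

The chair is on top of the table, centred.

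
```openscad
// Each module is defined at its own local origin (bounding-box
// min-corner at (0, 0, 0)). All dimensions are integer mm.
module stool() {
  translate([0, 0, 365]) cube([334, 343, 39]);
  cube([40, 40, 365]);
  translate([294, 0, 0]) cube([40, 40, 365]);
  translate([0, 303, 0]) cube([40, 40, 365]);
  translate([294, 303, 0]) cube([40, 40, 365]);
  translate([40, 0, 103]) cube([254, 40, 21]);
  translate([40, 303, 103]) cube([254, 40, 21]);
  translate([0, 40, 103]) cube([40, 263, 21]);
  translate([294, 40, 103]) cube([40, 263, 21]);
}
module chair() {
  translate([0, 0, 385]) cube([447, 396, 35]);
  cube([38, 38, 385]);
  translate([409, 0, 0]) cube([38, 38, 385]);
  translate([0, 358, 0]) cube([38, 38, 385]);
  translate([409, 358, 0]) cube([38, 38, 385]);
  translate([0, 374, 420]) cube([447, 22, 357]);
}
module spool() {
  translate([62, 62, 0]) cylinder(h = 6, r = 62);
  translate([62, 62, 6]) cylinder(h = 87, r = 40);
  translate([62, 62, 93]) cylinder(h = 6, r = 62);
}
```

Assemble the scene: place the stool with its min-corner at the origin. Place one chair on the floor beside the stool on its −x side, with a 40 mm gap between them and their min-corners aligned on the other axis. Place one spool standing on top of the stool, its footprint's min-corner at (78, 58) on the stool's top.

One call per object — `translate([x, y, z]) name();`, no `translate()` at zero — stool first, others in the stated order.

stool();
translate([-487, 0, 0]) chair();
translate([78, 58, 404]) spool();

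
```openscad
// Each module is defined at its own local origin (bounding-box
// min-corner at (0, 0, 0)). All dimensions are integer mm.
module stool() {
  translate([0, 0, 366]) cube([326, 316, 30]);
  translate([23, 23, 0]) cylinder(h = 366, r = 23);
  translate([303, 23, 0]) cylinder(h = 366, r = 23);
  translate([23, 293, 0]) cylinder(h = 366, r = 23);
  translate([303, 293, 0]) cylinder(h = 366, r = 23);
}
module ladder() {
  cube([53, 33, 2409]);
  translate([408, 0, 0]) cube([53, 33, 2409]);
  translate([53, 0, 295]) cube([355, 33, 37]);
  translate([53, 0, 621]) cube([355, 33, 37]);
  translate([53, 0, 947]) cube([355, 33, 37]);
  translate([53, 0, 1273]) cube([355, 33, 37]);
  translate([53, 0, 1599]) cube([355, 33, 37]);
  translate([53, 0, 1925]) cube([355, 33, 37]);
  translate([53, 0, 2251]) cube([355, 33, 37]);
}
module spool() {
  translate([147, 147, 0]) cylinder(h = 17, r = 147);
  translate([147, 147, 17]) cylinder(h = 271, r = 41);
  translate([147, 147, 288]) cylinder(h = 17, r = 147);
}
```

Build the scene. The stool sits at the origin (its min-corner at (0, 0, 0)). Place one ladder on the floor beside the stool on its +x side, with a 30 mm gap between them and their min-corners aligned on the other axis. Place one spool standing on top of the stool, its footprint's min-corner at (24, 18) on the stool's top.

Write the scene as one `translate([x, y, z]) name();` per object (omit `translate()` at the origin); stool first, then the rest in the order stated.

stool();
translate([356, 0, 0]) ladder();
translate([24, 18, 396]) spool();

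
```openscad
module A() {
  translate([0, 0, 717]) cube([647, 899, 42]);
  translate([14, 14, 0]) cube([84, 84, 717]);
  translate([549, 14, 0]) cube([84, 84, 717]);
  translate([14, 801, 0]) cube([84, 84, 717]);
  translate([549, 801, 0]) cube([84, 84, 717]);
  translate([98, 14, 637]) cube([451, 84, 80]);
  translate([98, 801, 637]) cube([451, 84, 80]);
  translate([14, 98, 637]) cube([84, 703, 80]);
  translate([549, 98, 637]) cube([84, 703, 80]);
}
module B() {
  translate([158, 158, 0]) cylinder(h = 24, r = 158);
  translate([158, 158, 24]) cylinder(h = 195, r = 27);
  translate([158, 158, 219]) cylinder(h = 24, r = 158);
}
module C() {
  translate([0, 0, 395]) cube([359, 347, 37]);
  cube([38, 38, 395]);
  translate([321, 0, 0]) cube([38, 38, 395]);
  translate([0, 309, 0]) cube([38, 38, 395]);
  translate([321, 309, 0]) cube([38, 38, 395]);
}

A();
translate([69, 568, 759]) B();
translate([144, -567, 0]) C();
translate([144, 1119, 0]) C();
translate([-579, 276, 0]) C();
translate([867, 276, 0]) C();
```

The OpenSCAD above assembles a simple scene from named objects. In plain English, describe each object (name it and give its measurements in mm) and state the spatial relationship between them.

A is a rectangular dining table. The top is 647×899×42 mm with its upper surface at z = 759 mm. It stands on four 84×84 mm square legs, each inset 14 mm from the nearest pair of top edges, running from the floor to the underside of the top. Four apron rails, 84 mm thick and 80 mm tall, run between adjacent legs with their top edges flush with the underside of the top and their outer faces flush with the legs' outer faces.

B is a spool: two coaxial disc flanges of radius 158 mm and thickness 24 mm, joined by a core cylinder of radius 27 mm and height 195 mm. The lower flange rests on z = 0 and the three cylinders share a vertical axis.

C is a four-legged stool. The seat is a 359×347×37 mm slab whose top surface is at z = 432 mm; four square legs, each 38×38 mm in cross-section, run from the floor (z = 0) to the underside of the seat, each flush with a corner of the seat.

The spool is on top of the table. Four stools sit around the table at the −y, +y, −x, +x sides.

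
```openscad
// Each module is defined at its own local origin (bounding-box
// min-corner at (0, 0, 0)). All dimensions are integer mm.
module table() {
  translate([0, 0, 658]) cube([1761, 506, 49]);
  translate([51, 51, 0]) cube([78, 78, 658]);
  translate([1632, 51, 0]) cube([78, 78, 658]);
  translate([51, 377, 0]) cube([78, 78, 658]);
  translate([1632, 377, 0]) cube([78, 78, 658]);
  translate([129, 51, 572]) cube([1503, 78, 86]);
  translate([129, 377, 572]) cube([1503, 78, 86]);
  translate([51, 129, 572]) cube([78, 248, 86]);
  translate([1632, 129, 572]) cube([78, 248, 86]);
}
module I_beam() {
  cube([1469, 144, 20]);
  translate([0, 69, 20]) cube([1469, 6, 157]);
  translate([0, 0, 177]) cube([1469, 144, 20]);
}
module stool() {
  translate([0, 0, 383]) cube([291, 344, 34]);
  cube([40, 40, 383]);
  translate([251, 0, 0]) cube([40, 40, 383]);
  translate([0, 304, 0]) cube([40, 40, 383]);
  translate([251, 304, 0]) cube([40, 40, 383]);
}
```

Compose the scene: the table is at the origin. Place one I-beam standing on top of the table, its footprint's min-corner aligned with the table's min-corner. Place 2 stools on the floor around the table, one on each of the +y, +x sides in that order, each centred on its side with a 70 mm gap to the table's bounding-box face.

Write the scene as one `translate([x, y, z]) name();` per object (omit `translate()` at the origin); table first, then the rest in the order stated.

table();
translate([0, 0, 707]) I_beam();
translate([735, 576, 0]) stool();
translate([1831, 81, 0]) stool();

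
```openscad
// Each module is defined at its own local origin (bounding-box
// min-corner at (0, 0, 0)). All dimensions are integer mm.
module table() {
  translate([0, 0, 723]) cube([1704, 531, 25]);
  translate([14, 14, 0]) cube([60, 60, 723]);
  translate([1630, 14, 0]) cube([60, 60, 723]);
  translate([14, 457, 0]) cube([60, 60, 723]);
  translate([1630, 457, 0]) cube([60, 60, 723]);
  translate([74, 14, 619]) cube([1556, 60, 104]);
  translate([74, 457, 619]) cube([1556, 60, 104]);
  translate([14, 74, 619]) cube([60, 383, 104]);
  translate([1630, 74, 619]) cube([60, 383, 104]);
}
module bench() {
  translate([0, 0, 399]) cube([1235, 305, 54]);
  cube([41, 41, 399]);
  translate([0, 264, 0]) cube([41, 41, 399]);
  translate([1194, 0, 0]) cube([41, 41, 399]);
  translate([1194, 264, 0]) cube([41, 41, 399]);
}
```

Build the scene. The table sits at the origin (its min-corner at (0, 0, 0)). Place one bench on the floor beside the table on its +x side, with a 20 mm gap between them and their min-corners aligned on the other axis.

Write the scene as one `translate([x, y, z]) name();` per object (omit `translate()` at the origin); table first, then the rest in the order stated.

table();
translate([1724, 0, 0]) bench();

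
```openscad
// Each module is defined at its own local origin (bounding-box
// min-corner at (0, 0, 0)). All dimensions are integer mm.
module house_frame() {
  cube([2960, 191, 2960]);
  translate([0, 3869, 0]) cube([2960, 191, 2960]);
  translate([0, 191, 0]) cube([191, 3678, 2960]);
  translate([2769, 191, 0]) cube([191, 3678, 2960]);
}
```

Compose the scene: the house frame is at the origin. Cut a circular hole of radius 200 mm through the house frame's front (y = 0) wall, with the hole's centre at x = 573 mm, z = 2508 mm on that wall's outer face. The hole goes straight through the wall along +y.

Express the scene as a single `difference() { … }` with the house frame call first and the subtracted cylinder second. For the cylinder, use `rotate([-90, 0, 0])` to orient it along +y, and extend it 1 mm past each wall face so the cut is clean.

difference() {
  house_frame();
  translate([573, -1, 2508]) rotate([-90, 0, 0]) cylinder(h = 193, r = 200);
}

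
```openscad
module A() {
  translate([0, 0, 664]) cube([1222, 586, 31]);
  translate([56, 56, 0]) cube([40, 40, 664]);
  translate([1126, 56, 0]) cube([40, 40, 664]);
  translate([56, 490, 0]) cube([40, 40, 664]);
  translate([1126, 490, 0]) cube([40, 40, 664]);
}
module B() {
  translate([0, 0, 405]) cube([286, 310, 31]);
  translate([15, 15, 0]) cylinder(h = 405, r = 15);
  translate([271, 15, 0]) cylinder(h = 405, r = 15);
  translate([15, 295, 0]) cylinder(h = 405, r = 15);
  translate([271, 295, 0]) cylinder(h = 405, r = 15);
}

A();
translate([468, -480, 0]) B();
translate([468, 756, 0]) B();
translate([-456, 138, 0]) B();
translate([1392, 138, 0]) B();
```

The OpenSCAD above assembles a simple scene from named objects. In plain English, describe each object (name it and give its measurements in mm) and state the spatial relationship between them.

A is a table with a 1222×586 mm rectangular top, 31 mm thick, top surface at z = 695 mm, supported by four 40×40 mm square legs, each inset 56 mm from the nearest pair of top edges, running from the floor.

B is a four-legged stool. The seat is 286×310 mm, 31 mm thick, top at z = 436 mm. It stands on four round legs, each 30 mm in diameter, from z = 0 to the seat underside, each leg's axis is inset half a diameter from the nearest pair of seat edges (so the leg's bounding box is flush with the corner).

Four stools sit around the table at the −y, +y, −x, +x sides.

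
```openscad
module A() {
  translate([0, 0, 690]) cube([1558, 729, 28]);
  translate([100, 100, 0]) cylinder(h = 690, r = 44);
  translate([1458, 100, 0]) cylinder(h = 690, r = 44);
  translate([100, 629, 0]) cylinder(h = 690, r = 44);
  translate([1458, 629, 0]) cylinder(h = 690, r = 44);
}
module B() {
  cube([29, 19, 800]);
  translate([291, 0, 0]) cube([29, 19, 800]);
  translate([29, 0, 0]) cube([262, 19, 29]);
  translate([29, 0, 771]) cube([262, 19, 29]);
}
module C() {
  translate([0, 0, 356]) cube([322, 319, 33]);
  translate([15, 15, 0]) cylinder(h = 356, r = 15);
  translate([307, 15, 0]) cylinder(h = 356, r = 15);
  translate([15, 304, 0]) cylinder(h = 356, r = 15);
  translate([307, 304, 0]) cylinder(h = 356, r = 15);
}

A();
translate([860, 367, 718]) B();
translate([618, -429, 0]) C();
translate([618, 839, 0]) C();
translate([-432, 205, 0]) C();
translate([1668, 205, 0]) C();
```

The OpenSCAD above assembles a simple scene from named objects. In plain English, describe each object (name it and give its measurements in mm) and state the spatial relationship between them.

A is a table: top 1558 mm (x) × 729 mm (y), 28 mm thick, upper face at z = 718 mm, on four round legs of 88 mm diameter, each leg's bounding box inset 56 mm from the nearest pair of top edges, running from z = 0 to the bottom of the top.

B is a picture frame with a 262×742 mm rectangular opening (x by z) and a uniform 29 mm border on every side. Frame depth is 19 mm along y. It is built from two vertical stiles running the full outside height and two horizontal rails spanning the gap between the stiles.

C is a four-legged stool. The seat is a 322×319×33 mm slab whose top surface is at z = 389 mm; four round legs, each 30 mm in diameter, run from the floor (z = 0) to the underside of the seat, each leg's axis is inset half a diameter from the nearest pair of seat edges (so the leg's bounding box is flush with the corner).

The picture frame is on top of the table. Four stools sit around the table at the −y, +y, −x, +x sides.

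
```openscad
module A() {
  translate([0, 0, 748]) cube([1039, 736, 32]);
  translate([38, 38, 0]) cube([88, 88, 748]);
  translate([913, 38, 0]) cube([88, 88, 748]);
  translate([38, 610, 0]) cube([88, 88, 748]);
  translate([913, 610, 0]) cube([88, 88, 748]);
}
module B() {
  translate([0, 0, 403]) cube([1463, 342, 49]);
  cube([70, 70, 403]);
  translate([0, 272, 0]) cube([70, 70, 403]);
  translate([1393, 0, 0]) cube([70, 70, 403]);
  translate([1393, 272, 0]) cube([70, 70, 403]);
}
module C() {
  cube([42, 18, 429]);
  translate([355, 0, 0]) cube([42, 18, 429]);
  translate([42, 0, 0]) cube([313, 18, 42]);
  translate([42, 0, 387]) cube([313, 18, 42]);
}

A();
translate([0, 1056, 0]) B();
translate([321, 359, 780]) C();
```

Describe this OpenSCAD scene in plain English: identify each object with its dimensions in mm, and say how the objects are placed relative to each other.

A is a table with a 1039×736 mm rectangular top, 32 mm thick, top surface at z = 780 mm, supported by four 88×88 mm square legs, each inset 38 mm from the nearest pair of top edges, running from the floor.

B is a bench: a 1463×342 mm seat slab, 49 mm thick, top at z = 452 mm, on four 70×70 mm square legs flush with the seat corners and standing on z = 0.

C is a rectangular picture frame lying in the x–z plane (depth along y). The opening is 313 mm wide (x) by 345 mm tall (z), surrounded by a border 42 mm wide on all four sides. The frame is 18 mm deep and is made of two full-height vertical stiles with two horizontal rails fitted between them.

The bench is on the floor beside the table on its +y side. The picture frame is on top of the table, centred.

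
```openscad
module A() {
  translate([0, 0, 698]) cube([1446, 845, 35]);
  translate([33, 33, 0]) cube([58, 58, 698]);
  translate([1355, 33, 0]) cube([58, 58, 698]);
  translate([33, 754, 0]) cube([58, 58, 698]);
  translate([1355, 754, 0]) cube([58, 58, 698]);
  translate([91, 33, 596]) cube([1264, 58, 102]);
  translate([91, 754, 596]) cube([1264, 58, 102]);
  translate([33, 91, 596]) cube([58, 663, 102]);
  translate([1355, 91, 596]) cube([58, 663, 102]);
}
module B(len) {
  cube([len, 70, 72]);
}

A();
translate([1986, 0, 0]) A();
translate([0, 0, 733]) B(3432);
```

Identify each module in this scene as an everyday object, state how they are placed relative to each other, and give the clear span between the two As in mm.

A is a table. B is a beam. A beam spans the tops of two tables. The clear span between the two tables is 540 mm.

Second table starts at x = 1986; first ends at x = 1446; clear span = 1986 − 1446 = 540 mm.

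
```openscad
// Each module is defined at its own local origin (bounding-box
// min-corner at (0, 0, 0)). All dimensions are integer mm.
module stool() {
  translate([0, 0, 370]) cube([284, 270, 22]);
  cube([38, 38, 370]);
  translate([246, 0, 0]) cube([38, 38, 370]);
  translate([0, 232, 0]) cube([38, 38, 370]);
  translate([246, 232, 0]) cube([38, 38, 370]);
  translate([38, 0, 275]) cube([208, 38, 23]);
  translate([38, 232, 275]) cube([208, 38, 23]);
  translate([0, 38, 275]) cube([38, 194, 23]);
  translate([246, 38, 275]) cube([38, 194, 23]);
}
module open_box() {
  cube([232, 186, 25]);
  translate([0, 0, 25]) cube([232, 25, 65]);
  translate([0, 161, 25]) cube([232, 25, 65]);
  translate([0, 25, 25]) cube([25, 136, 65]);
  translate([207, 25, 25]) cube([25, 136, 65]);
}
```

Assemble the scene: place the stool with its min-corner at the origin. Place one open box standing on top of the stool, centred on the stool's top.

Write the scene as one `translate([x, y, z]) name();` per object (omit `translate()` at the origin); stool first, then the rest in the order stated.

stool();
translate([26, 42, 392]) open_box();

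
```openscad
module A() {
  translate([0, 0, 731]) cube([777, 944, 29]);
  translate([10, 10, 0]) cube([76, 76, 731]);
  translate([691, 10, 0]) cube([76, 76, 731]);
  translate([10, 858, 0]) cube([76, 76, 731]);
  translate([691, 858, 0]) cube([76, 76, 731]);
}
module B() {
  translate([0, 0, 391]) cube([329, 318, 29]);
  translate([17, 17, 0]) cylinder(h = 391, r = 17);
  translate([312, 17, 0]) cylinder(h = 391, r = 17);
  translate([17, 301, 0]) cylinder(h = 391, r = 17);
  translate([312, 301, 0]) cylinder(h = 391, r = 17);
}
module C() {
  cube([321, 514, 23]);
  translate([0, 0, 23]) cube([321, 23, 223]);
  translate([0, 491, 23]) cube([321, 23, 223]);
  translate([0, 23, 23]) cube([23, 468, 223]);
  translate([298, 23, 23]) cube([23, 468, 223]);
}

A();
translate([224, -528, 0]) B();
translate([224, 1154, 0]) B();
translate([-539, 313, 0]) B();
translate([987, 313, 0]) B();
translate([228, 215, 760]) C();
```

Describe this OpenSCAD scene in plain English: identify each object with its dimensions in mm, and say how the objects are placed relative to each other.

A is a table with a 777×944 mm rectangular top, 29 mm thick, top surface at z = 760 mm, supported by four 76×76 mm square legs, each inset 10 mm from the nearest pair of top edges, running from the floor.

B is a four-legged stool. The seat is a 329×318×29 mm slab whose top surface is at z = 420 mm; four round legs, each 34 mm in diameter, run from the floor (z = 0) to the underside of the seat, each leg's axis is inset half a diameter from the nearest pair of seat edges (so the leg's bounding box is flush with the corner).

C is an open-topped rectangular box: outside dimensions 321×514×246 mm, with a uniform wall and base thickness of 23 mm. The base is a full 321×514 slab on the floor; four walls sit on top of the base. The front and back walls (the −y and +y sides) span the full width; the two side walls fit between them.

Four stools sit around the table at the −y, +y, −x, +x sides. The open box is on top of the table, centred.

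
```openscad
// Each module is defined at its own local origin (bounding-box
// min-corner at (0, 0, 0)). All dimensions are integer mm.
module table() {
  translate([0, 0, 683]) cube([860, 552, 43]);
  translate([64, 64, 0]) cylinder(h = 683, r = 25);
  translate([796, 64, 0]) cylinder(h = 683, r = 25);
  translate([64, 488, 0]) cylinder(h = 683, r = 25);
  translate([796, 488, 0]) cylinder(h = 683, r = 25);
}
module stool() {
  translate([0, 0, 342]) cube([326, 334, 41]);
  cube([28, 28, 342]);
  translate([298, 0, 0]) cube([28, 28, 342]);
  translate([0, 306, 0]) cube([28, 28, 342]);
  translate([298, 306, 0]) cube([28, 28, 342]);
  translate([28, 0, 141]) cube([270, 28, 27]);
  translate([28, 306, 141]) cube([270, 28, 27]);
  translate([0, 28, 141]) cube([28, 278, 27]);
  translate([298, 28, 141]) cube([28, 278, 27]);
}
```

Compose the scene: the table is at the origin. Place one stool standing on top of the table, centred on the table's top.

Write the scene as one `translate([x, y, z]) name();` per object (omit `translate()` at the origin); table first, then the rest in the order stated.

table();
translate([267, 109, 726]) stool();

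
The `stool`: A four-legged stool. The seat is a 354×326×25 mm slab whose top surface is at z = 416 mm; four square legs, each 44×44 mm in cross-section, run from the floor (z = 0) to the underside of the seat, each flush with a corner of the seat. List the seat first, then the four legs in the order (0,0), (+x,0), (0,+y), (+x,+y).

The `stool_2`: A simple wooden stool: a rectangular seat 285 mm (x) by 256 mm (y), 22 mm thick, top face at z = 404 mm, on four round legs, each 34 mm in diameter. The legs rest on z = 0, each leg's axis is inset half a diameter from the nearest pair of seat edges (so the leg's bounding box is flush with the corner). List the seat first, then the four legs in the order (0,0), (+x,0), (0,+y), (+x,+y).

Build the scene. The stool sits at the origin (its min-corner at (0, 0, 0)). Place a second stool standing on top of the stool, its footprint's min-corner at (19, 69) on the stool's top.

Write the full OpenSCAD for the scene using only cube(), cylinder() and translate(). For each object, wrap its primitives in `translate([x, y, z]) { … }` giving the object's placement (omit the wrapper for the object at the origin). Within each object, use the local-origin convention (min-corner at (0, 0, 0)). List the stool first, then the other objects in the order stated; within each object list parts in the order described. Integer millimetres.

translate([0, 0, 391]) cube([354, 326, 25]);
cube([44, 44, 391]);
translate([310, 0, 0]) cube([44, 44, 391]);
translate([0, 282, 0]) cube([44, 44, 391]);
translate([310, 282, 0]) cube([44, 44, 391]);
translate([19, 69, 416]) {
  translate([0, 0, 382]) cube([285, 256, 22]);
  translate([17, 17, 0]) cylinder(h = 382, r = 17);
  translate([268, 17, 0]) cylinder(h = 382, r = 17);
  translate([17, 239, 0]) cylinder(h = 382, r = 17);
  translate([268, 239, 0]) cylinder(h = 382, r = 17);
}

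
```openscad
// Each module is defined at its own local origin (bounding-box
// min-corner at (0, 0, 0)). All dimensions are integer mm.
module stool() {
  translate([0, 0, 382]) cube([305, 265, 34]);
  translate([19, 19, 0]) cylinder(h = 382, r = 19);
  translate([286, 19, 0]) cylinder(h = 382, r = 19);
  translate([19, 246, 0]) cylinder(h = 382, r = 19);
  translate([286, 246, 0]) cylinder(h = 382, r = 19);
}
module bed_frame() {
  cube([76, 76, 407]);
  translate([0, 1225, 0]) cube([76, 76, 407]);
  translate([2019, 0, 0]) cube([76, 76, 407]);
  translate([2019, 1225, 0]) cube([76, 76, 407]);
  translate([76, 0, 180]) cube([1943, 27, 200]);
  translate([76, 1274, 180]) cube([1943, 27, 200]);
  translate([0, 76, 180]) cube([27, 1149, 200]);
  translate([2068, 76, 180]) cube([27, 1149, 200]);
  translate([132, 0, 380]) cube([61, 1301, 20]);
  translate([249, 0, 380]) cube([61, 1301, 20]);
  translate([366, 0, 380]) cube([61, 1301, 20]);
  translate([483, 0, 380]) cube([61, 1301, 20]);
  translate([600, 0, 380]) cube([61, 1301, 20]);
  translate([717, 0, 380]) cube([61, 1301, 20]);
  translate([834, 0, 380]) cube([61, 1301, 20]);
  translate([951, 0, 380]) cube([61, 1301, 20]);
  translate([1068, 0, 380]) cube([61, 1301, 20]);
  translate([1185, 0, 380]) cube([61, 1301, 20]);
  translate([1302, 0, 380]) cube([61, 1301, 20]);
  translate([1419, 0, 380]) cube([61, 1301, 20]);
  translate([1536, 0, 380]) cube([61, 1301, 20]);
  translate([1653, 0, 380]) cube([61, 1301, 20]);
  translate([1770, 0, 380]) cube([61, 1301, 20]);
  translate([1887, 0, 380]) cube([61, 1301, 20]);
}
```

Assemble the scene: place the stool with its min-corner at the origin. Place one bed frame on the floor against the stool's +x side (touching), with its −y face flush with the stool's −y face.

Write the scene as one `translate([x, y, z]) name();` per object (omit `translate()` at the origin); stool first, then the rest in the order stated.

stool();
translate([305, 0, 0]) bed_frame();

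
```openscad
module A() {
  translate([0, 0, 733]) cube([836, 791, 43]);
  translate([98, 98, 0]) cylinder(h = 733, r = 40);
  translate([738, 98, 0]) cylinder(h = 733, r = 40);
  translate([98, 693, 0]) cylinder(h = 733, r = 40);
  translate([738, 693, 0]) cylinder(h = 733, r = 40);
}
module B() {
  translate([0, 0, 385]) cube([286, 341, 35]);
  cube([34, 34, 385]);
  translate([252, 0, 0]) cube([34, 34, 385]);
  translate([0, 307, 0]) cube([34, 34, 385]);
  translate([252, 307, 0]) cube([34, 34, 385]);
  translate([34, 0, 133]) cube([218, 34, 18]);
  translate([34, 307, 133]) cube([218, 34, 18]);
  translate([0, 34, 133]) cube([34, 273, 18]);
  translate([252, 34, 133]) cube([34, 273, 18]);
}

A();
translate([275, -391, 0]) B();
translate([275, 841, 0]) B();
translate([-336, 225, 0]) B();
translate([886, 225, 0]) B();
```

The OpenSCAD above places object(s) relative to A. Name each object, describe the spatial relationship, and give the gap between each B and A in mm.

Each stool's nearest face is 50 mm from the table's bounding box.

A is a table. B is a stool. Four stools sit around the table at the −y, +y, −x, +x sides. The gap between each stool and the table is 50 mm.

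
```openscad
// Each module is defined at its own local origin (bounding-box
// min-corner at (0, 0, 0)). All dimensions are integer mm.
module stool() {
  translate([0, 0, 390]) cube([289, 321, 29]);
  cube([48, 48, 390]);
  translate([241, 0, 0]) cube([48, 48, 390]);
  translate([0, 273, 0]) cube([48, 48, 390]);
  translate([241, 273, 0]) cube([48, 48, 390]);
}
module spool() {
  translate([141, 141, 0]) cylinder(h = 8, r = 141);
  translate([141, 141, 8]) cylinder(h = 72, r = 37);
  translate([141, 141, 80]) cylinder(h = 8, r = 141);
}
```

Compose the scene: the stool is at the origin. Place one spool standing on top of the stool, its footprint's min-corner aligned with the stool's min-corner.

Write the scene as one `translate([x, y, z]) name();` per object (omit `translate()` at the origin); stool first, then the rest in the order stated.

stool();
translate([0, 0, 419]) spool();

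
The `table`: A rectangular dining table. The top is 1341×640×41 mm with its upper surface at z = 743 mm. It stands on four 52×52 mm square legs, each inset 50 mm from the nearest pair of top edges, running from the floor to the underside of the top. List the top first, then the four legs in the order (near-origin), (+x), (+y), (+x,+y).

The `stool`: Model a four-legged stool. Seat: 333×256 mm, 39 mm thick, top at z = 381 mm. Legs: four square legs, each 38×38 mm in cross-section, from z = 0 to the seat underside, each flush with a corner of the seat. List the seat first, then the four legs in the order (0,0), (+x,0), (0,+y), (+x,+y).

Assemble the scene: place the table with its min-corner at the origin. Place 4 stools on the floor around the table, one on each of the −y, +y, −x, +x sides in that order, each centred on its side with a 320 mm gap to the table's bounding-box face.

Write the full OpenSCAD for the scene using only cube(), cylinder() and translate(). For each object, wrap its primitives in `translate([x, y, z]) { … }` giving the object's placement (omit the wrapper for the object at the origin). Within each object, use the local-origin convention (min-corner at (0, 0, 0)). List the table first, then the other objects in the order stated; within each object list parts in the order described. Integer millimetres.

translate([0, 0, 702]) cube([1341, 640, 41]);
translate([50, 50, 0]) cube([52, 52, 702]);
translate([1239, 50, 0]) cube([52, 52, 702]);
translate([50, 538, 0]) cube([52, 52, 702]);
translate([1239, 538, 0]) cube([52, 52, 702]);
translate([504, -576, 0]) {
  translate([0, 0, 342]) cube([333, 256, 39]);
  cube([38, 38, 342]);
  translate([295, 0, 0]) cube([38, 38, 342]);
  translate([0, 218, 0]) cube([38, 38, 342]);
  translate([295, 218, 0]) cube([38, 38, 342]);
}
translate([504, 960, 0]) {
  translate([0, 0, 342]) cube([333, 256, 39]);
  cube([38, 38, 342]);
  translate([295, 0, 0]) cube([38, 38, 342]);
  translate([0, 218, 0]) cube([38, 38, 342]);
  translate([295, 218, 0]) cube([38, 38, 342]);
}
translate([-653, 192, 0]) {
  translate([0, 0, 342]) cube([333, 256, 39]);
  cube([38, 38, 342]);
  translate([295, 0, 0]) cube([38, 38, 342]);
  translate([0, 218, 0]) cube([38, 38, 342]);
  translate([295, 218, 0]) cube([38, 38, 342]);
}
translate([1661, 192, 0]) {
  translate([0, 0, 342]) cube([333, 256, 39]);
  cube([38, 38, 342]);
  translate([295, 0, 0]) cube([38, 38, 342]);
  translate([0, 218, 0]) cube([38, 38, 342]);
  translate([295, 218, 0]) cube([38, 38, 342]);
}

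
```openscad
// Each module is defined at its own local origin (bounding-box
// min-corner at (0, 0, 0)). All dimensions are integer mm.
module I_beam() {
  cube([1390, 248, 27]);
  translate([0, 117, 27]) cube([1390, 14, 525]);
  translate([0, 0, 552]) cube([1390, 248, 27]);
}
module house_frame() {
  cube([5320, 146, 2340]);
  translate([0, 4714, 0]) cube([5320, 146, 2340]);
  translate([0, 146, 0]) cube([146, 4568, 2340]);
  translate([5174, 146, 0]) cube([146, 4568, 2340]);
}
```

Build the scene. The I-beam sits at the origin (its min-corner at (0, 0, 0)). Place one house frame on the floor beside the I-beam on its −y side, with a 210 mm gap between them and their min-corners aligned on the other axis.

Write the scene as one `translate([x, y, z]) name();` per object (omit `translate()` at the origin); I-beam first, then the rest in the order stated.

I_beam();
translate([0, -5070, 0]) house_frame();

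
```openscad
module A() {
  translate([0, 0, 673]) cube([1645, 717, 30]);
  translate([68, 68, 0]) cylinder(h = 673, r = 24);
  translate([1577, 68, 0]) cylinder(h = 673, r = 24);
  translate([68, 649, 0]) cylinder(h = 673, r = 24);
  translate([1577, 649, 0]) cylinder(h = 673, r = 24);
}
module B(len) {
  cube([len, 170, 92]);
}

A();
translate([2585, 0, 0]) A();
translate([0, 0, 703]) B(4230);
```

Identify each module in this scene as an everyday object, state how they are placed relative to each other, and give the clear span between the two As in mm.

Second table starts at x = 2585; first ends at x = 1645; clear span = 2585 − 1645 = 940 mm.

A is a table. B is a beam. A beam spans the tops of two tables. The clear span between the two tables is 940 mm.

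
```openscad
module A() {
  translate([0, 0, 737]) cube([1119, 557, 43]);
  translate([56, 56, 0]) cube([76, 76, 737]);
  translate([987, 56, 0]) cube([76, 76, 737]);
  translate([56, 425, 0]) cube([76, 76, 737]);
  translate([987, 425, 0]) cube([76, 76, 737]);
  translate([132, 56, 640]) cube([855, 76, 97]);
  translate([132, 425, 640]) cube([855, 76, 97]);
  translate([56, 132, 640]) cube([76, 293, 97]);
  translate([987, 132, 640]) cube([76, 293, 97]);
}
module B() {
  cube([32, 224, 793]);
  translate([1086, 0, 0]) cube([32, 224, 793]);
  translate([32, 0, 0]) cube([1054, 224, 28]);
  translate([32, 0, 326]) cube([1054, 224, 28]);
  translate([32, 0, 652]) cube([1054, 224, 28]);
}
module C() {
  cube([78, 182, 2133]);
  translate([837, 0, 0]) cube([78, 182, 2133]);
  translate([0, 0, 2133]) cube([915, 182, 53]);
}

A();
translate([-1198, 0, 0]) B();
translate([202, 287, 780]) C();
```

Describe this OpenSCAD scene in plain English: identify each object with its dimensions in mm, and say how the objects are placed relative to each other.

A is a table with a 1119×557 mm rectangular top, 43 mm thick, top surface at z = 780 mm, supported by four 76×76 mm square legs, each inset 56 mm from the nearest pair of top edges, running from the floor. Four apron rails, 76 mm thick and 97 mm tall, run between adjacent legs with their top edges flush with the underside of the top and their outer faces flush with the legs' outer faces.

B is a bookshelf 1118 mm wide overall, 224 mm deep and 793 mm tall. The two sides are 32 mm thick vertical panels. 3 horizontal shelves of 28 mm thickness span between the inner faces of the sides; the lowest shelf sits on the floor and shelves are stacked with a clear vertical gap of 298 mm between each pair.

C is a door frame. The clear opening is 759 mm wide and 2133 mm high. Two 78 mm wide jambs, 182 mm deep, stand either side of the opening from the floor to the top of the opening. A 53 mm thick head sits across the top of both jambs, spanning the full outside width of the frame.

The bookshelf is on the floor beside the table on its −x side. The door frame is on top of the table.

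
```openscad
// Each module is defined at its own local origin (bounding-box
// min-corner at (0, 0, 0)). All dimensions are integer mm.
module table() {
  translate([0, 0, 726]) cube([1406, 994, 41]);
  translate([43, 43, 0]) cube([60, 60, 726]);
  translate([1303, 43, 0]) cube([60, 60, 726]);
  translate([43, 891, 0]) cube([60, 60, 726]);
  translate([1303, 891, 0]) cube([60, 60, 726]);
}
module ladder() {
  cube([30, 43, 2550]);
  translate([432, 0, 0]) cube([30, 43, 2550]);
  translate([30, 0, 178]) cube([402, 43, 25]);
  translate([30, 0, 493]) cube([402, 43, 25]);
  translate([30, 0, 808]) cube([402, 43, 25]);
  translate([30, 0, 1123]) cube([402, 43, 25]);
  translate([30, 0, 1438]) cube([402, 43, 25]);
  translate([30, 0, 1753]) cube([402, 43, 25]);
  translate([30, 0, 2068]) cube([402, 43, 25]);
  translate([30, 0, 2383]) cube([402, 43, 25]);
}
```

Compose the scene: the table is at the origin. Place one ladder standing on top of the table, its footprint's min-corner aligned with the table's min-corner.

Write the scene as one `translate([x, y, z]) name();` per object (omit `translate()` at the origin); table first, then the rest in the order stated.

table();
translate([0, 0, 767]) ladder();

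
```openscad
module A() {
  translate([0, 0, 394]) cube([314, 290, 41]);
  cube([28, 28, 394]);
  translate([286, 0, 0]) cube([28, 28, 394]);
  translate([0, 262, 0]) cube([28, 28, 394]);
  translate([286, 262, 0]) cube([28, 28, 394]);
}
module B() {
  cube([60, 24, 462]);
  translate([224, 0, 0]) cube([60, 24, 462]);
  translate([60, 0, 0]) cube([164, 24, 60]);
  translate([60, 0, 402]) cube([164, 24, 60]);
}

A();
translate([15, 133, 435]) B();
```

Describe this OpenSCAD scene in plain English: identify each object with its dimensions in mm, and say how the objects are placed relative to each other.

A is a four-legged stool. The seat is a 314×290×41 mm slab whose top surface is at z = 435 mm; four square legs, each 28×28 mm in cross-section, run from the floor (z = 0) to the underside of the seat, each flush with a corner of the seat.

B is a picture frame with a 164×342 mm rectangular opening (x by z) and a uniform 60 mm border on every side. Frame depth is 24 mm along y. It is built from two vertical stiles running the full outside height and two horizontal rails spanning the gap between the stiles.

The picture frame is on top of the stool, centred.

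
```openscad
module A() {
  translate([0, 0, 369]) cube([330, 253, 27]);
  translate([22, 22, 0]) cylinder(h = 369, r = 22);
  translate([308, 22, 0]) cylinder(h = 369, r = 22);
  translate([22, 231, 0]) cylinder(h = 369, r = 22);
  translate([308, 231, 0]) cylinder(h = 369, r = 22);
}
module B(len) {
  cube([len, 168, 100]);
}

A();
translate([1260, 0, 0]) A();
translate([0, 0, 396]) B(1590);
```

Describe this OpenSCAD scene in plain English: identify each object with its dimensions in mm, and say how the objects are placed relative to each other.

A is a four-legged stool. The seat is 330×253 mm, 27 mm thick, top at z = 396 mm. It stands on four round legs, each 44 mm in diameter, from z = 0 to the seat underside, each leg's axis is inset half a diameter from the nearest pair of seat edges (so the leg's bounding box is flush with the corner).

B is a rectangular beam 1590 mm long (x), 168 mm deep (y), 100 mm thick (z).

The beam spans the tops of two stools placed 930 mm apart, resting at z = 396 mm.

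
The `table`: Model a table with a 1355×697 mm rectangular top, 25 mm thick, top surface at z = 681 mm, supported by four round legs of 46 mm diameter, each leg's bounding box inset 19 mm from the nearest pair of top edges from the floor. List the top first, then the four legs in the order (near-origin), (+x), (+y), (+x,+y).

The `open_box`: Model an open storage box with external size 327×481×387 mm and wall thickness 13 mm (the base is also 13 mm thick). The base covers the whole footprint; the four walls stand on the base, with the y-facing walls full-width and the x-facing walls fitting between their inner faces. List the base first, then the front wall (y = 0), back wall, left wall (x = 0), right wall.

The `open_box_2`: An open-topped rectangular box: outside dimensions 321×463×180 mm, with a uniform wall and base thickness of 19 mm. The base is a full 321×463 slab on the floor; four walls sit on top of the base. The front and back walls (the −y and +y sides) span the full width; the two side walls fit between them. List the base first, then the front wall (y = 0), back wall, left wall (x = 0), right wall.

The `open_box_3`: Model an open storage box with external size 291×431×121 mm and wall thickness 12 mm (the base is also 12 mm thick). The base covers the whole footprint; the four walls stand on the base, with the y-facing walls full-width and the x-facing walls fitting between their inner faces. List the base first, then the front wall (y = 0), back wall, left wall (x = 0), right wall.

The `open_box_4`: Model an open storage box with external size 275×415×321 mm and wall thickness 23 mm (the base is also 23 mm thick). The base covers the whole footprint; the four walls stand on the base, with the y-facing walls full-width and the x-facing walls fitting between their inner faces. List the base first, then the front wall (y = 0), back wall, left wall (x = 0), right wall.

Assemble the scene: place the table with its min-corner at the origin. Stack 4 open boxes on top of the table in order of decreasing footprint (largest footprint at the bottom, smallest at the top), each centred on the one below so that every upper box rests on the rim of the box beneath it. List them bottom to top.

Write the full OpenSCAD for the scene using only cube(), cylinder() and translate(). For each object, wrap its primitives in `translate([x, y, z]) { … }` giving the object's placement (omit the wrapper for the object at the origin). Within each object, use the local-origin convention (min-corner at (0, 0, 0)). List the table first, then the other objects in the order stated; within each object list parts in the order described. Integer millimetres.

translate([0, 0, 656]) cube([1355, 697, 25]);
translate([42, 42, 0]) cylinder(h = 656, r = 23);
translate([1313, 42, 0]) cylinder(h = 656, r = 23);
translate([42, 655, 0]) cylinder(h = 656, r = 23);
translate([1313, 655, 0]) cylinder(h = 656, r = 23);
translate([514, 108, 681]) {
  cube([327, 481, 13]);
  translate([0, 0, 13]) cube([327, 13, 374]);
  translate([0, 468, 13]) cube([327, 13, 374]);
  translate([0, 13, 13]) cube([13, 455, 374]);
  translate([314, 13, 13]) cube([13, 455, 374]);
}
translate([517, 117, 1068]) {
  cube([321, 463, 19]);
  translate([0, 0, 19]) cube([321, 19, 161]);
  translate([0, 444, 19]) cube([321, 19, 161]);
  translate([0, 19, 19]) cube([19, 425, 161]);
  translate([302, 19, 19]) cube([19, 425, 161]);
}
translate([532, 133, 1248]) {
  cube([291, 431, 12]);
  translate([0, 0, 12]) cube([291, 12, 109]);
  translate([0, 419, 12]) cube([291, 12, 109]);
  translate([0, 12, 12]) cube([12, 407, 109]);
  translate([279, 12, 12]) cube([12, 407, 109]);
}
translate([540, 141, 1369]) {
  cube([275, 415, 23]);
  translate([0, 0, 23]) cube([275, 23, 298]);
  translate([0, 392, 23]) cube([275, 23, 298]);
  translate([0, 23, 23]) cube([23, 369, 298]);
  translate([252, 23, 23]) cube([23, 369, 298]);
}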